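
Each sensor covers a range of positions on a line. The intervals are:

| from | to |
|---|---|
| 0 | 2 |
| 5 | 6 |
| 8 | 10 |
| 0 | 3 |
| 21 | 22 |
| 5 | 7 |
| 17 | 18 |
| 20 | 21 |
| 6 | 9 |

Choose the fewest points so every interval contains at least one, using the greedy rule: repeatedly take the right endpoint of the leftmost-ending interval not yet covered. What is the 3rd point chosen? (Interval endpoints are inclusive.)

Process intervals by earliest right end; each time one isn't hit yet, stab at its right endpoint.
Sorted: [0,2] [0,3] [5,6] [5,7] [6,9] [8,10] [17,18] [20,21] [21,22]
{[0,2],[0,3]} hit by 2; {[5,6],[5,7],[6,9]} hit by 6; {[8,10]} hit by 10; {[17,18]} hit by 18; {[20,21],[21,22]} hit by 21.
Points: 2, 6, 10, 18, 21 (5 total).

10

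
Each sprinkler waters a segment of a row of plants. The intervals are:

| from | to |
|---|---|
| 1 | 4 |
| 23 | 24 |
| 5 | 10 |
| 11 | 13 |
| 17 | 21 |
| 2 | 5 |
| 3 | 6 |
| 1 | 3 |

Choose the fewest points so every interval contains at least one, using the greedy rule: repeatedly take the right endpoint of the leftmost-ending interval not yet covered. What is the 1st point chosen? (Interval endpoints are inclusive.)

3

By right end: [1,3]  [1,4]  [2,5]  [3,6]  [5,10]  [11,13]  [17,21]  [23,24]
[1,3] uncovered → point at 3; [5,10] uncovered → point at 10; [11,13] uncovered → point at 13; [17,21] uncovered → point at 21; [23,24] uncovered → point at 24.
Points: 3, 10, 13, 21, 24 (5 total).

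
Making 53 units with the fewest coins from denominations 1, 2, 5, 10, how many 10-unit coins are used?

5

53 − 5×10→3 − 1×2→1 − 1×1→0
Count of 10: 5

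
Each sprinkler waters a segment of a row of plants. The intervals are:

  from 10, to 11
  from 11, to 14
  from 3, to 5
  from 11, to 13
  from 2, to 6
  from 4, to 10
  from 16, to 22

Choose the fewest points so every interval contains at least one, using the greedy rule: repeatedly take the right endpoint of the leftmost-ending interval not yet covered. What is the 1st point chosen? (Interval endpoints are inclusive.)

5

Sort by right endpoint; whenever an interval is uncovered, place a point at its right end.
Sorted: [3,5] [2,6] [4,10] [10,11] [11,13] [11,14] [16,22]
{[3,5],[2,6],[4,10]} hit by 5; {[10,11],[11,13],[11,14]} hit by 11; {[16,22]} hit by 22.
Points: 5, 11, 22 (3 total).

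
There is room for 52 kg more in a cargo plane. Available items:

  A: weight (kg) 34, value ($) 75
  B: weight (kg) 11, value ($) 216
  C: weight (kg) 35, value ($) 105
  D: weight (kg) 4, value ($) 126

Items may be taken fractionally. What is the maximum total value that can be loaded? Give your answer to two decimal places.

Sort by value per unit weight and fill in that order.
Ratios (sorted): D 31.50, B 19.64, C 3.00, A 2.21
take D (4 @ 126); take B (11 @ 216); take C (35 @ 105); take 2/34 of A → 4.41. Capacity used 52/52.
Total value = 451.41

451.41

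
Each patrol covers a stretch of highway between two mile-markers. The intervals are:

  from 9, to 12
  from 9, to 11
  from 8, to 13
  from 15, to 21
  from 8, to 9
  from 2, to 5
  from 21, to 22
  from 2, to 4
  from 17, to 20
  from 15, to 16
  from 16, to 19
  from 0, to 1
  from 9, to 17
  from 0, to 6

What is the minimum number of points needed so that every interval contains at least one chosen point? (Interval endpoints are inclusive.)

6

Sort by right endpoint; whenever an interval is uncovered, place a point at its right end.
By right end: [0,1]  [2,4]  [2,5]  [0,6]  [8,9]  [9,11]  [9,12]  [8,13]  [15,16]  [9,17]  [16,19]  [17,20]  [15,21]  [21,22]
[0,1] uncovered → point at 1; [2,4] uncovered → point at 4; [8,9] uncovered → point at 9; [15,16] uncovered → point at 16; [17,20] uncovered → point at 20; [21,22] uncovered → point at 22.
Points: 1, 4, 9, 16, 20, 22 (6 total).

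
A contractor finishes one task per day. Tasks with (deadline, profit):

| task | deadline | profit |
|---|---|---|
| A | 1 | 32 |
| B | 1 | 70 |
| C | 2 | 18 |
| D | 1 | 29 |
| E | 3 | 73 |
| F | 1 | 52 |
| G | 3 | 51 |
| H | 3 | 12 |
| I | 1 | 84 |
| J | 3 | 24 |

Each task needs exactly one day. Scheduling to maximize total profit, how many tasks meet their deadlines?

3

Take jobs in profit order; each goes to the latest open slot no later than its deadline.
Profit order: I=84 E=73 B=70 F=52 G=51 A=32 D=29 J=24 C=18 H=12
Assign: I→slot 1, E→slot 3, B skipped, F skipped, G→slot 2, A skipped, D skipped, J skipped, C skipped, H skipped.
Slots: [1:I] [2:G] [3:E]
3 of 10 scheduled.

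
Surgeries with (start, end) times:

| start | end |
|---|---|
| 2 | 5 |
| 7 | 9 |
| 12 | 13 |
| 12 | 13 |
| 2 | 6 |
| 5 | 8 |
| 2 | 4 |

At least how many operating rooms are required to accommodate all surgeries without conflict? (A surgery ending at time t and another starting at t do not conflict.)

starts: [2, 2, 2, 5, 7, 12, 12]
ends:   [4, 5, 6, 8, 9, 13, 13]
s2→1 s2→2 s2→3  — peak 3.

3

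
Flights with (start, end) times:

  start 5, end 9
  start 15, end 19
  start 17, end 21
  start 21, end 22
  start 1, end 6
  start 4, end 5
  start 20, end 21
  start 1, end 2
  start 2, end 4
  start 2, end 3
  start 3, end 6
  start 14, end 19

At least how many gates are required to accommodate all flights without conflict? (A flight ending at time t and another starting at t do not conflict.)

Events (time:±→running): 1:+→1 1:+→2 2:-→1 2:+→2 2:+→3 … peak 3.

3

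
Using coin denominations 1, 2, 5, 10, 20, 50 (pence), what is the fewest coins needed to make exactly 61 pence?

61 = 1×50 + 1×10 + 1×1
Total coins = 1 + 1 + 1 = 3

3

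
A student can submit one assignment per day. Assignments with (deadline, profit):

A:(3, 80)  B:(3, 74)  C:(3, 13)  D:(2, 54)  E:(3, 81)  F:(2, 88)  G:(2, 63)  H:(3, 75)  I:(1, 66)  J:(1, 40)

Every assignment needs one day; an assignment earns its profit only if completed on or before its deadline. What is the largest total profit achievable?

249

Take jobs in profit order; each goes to the latest open slot no later than its deadline.
Profit order: F=88 E=81 A=80 H=75 B=74 I=66 G=63 D=54 J=40 C=13
Assign: F→slot 2, E→slot 3, A→slot 1, H skipped, B skipped, I skipped, G skipped, D skipped, J skipped, C skipped.
Slots: [1:A] [2:F] [3:E]
Profit = 80 + 88 + 81 = 249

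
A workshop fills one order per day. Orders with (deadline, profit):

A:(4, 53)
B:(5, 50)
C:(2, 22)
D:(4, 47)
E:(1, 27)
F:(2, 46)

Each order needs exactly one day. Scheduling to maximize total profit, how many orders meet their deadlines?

Profit order: A=53 B=50 D=47 F=46 E=27 C=22
Assign: A→slot 4, B→slot 5, D→slot 3, F→slot 2, E→slot 1, C skipped.
Slots: [1:E] [2:F] [3:D] [4:A] [5:B]
5 of 6 scheduled.

5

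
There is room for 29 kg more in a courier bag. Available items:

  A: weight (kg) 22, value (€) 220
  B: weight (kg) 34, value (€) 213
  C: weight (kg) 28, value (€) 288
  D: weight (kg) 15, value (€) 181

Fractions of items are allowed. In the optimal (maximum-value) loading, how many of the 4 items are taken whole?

1

Order: D (181/15=12.07) > C (288/28=10.29) > A (220/22=10.00) > B (213/34=6.26)
Fill: take D (15 @ 181) → take 14/28 of C → 144.00; 29/29 used.
1 item(s) taken whole; one partial (take 14/28 of C).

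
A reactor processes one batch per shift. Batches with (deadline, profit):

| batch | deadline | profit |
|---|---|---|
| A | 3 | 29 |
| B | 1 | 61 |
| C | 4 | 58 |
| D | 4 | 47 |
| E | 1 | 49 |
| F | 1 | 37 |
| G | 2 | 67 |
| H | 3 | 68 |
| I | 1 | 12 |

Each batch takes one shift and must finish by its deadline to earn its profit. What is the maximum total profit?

By profit: H(d3,68), G(d2,67), B(d1,61), C(d4,58), E(d1,49), D(d4,47), F(d1,37), A(d3,29), I(d1,12)
H→slot 3; G→slot 2; B→slot 1; C→slot 4; E skipped; D skipped; F skipped; A skipped; I skipped.
Profit = 61 + 67 + 68 + 58 = 254

254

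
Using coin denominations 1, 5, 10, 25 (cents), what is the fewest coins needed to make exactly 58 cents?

58 = 2×25 + 1×5 + 3×1
Total coins = 2 + 1 + 3 = 6

6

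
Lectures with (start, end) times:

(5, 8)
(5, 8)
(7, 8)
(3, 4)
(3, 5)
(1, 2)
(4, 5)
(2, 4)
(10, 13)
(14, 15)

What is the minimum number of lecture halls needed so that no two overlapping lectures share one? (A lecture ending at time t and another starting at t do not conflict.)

3

The answer is the maximum number of intervals overlapping at any instant.
starts: [1, 2, 3, 3, 4, 5, 5, 7, 10, 14]
ends:   [2, 4, 4, 5, 5, 8, 8, 8, 13, 15]
s1→1 e2→0 s2→1 s3→2 s3→3  — peak 3.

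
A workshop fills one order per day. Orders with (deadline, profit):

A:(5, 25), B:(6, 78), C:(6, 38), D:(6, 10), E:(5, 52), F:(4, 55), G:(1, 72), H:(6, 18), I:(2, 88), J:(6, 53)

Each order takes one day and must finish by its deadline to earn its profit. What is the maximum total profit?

Take jobs in profit order; each goes to the latest open slot no later than its deadline.
By profit: I(d2,88), B(d6,78), G(d1,72), F(d4,55), J(d6,53), E(d5,52), C(d6,38), A(d5,25), H(d6,18), D(d6,10)
I→slot 2; B→slot 6; G→slot 1; F→slot 4; J→slot 5; E→slot 3; C skipped; A skipped; H skipped; D skipped.
Profit = 72 + 88 + 52 + 55 + 53 + 78 = 398

398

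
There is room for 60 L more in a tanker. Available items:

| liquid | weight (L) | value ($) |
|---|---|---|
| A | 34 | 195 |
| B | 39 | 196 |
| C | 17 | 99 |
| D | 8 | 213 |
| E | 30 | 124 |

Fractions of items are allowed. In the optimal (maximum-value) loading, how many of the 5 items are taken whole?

3

Order: D (213/8=26.62) > C (99/17=5.82) > A (195/34=5.74) > B (196/39=5.03) > E (124/30=4.13)
Fill: take D (8 @ 213) → take C (17 @ 99) → take A (34 @ 195) → take 1/39 of B → 5.03; 60/60 used.
3 item(s) taken whole; one partial (take 1/39 of B).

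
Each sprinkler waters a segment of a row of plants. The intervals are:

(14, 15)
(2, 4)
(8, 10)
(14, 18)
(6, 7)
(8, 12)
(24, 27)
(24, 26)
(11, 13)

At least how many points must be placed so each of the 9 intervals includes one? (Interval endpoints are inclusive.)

6

By right end: [2,4]  [6,7]  [8,10]  [8,12]  [11,13]  [14,15]  [14,18]  [24,26]  [24,27]
[2,4] uncovered → point at 4; [6,7] uncovered → point at 7; [8,10] uncovered → point at 10; [11,13] uncovered → point at 13; [14,15] uncovered → point at 15; [24,26] uncovered → point at 26.
Points: 4, 7, 10, 13, 15, 26 (6 total).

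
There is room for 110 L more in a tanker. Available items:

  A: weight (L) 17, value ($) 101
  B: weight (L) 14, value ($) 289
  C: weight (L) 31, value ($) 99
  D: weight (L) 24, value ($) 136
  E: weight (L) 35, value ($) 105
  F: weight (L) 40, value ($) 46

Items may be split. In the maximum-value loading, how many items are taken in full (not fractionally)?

4

Greedy by value/weight ratio, highest first.
Order: B (289/14=20.64) > A (101/17=5.94) > D (136/24=5.67) > C (99/31=3.19) > E (105/35=3.00) > F (46/40=1.15)
Fill: take B (14 @ 289) → take A (17 @ 101) → take D (24 @ 136) → take C (31 @ 99) → take 24/35 of E → 72.00; 110/110 used.
4 item(s) taken whole; one partial (take 24/35 of E).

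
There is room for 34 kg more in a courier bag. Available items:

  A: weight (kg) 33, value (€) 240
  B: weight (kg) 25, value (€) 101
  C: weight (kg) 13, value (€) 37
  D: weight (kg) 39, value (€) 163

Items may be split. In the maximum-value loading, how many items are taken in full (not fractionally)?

Sort by value per unit weight and fill in that order.
Ratios (sorted): A 7.27, D 4.18, B 4.04, C 2.85
take A (33 @ 240); take 1/39 of D → 4.18. Capacity used 34/34.
1 item(s) taken whole; one partial (take 1/39 of D).

1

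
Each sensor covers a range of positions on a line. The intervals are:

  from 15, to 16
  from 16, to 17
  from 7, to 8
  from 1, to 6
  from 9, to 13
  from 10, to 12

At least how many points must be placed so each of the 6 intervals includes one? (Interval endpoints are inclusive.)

4

Sorted: [1,6] [7,8] [10,12] [9,13] [15,16] [16,17]
{[1,6]} hit by 6; {[7,8]} hit by 8; {[10,12],[9,13]} hit by 12; {[15,16],[16,17]} hit by 16.
Points: 6, 8, 12, 16 (4 total).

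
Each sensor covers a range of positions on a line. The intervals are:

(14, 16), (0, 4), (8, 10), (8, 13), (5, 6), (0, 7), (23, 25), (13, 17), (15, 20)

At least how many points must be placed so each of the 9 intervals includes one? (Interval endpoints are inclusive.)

Process intervals by earliest right end; each time one isn't hit yet, stab at its right endpoint.
Sorted: [0,4] [5,6] [0,7] [8,10] [8,13] [14,16] [13,17] [15,20] [23,25]
{[0,4]} hit by 4; {[5,6],[0,7]} hit by 6; {[8,10],[8,13]} hit by 10; {[14,16],[13,17],[15,20]} hit by 16; {[23,25]} hit by 25.
Points: 4, 6, 10, 16, 25 (5 total).

5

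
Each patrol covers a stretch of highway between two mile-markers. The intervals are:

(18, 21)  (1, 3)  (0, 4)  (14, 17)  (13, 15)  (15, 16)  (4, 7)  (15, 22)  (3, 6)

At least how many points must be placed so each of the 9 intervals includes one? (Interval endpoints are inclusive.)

Sort by right endpoint; whenever an interval is uncovered, place a point at its right end.
Sorted: [1,3] [0,4] [3,6] [4,7] [13,15] [15,16] [14,17] [18,21] [15,22]
{[1,3],[0,4],[3,6]} hit by 3; {[4,7]} hit by 7; {[13,15],[15,16],[14,17]} hit by 15; {[18,21],[15,22]} hit by 21.
Points: 3, 7, 15, 21 (4 total).

4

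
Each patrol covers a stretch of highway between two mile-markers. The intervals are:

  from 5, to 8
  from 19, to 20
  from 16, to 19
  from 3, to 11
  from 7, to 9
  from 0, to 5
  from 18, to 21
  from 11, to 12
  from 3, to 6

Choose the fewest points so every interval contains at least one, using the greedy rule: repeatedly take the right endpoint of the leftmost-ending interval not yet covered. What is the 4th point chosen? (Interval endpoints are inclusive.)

19

Process intervals by earliest right end; each time one isn't hit yet, stab at its right endpoint.
Sorted: [0,5] [3,6] [5,8] [7,9] [3,11] [11,12] [16,19] [19,20] [18,21]
{[0,5],[3,6],[5,8]} hit by 5; {[7,9],[3,11]} hit by 9; {[11,12]} hit by 12; {[16,19],[19,20],[18,21]} hit by 19.
Points: 5, 9, 12, 19 (4 total).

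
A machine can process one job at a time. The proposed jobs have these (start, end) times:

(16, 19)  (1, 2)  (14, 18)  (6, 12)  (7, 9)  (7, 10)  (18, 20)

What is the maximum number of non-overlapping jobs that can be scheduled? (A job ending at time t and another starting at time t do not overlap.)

4

Sorted by end: (1,2)  (7,9)  (7,10)  (6,12)  (14,18)  (16,19)  (18,20)
take (1,2); take (7,9); take (14,18); take (18,20).
Selected 4 jobs.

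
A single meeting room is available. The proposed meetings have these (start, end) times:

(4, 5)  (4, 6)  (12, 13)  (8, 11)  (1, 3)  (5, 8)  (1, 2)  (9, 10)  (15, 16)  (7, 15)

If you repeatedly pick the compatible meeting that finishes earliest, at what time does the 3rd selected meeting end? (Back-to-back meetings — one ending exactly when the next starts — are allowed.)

8

Sorted by end: (1,2)  (1,3)  (4,5)  (4,6)  (5,8)  (9,10)  (8,11)  (12,13)  (7,15)  (15,16)
take (1,2); skip (1,3); take (4,5); skip (4,6); take (5,8); take (9,10); take (12,13); take (15,16).
Selected: (1,2) (4,5) (5,8) (9,10) (12,13) (15,16)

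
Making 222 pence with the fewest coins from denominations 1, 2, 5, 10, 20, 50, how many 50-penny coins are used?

Use the largest denomination that fits, subtract, and repeat.
222 − 4×50→22 − 1×20→2 − 1×2→0
Count of 50: 4

4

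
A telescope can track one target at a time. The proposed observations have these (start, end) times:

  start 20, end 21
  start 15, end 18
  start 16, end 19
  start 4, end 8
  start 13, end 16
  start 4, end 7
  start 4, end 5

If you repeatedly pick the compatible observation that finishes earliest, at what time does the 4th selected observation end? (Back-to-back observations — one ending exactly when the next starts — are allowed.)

Order by finish time; keep every interval that doesn't clash with the previous kept one.
Sorted by end: (4,5)  (4,7)  (4,8)  (13,16)  (15,18)  (16,19)  (20,21)
take (4,5); skip (4,7); skip (4,8); take (13,16); take (16,19); take (20,21).
Selected: (4,5) (13,16) (16,19) (20,21)

21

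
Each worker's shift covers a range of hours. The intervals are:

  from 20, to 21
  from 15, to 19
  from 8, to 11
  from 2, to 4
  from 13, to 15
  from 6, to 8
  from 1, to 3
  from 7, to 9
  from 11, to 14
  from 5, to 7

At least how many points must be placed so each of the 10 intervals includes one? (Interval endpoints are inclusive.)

Process intervals by earliest right end; each time one isn't hit yet, stab at its right endpoint.
Sorted: [1,3] [2,4] [5,7] [6,8] [7,9] [8,11] [11,14] [13,15] [15,19] [20,21]
{[1,3],[2,4]} hit by 3; {[5,7],[6,8],[7,9]} hit by 7; {[8,11],[11,14]} hit by 11; {[13,15],[15,19]} hit by 15; {[20,21]} hit by 21.
Points: 3, 7, 11, 15, 21 (5 total).

5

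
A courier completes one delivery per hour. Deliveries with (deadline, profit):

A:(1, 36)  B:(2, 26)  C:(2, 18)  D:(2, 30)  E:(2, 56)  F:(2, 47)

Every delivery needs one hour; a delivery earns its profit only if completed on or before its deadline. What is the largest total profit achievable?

103

Take jobs in profit order; each goes to the latest open slot no later than its deadline.
By profit: E(d2,56), F(d2,47), A(d1,36), D(d2,30), B(d2,26), C(d2,18)
E→slot 2; F→slot 1; A skipped; D skipped; B skipped; C skipped.
Profit = 47 + 56 = 103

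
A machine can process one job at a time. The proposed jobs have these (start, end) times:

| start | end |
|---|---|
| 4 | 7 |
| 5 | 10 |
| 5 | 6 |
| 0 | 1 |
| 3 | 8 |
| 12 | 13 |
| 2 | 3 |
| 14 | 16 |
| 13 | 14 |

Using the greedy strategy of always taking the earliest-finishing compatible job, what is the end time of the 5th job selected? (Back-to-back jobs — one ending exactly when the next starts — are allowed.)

14

Greedy by earliest finish: after sorting by end time, pick each interval compatible with the last pick.
Sorted by end: (0,1)  (2,3)  (5,6)  (4,7)  (3,8)  (5,10)  (12,13)  (13,14)  (14,16)
take (0,1); take (2,3); take (5,6); skip (5,10); take (12,13); take (13,14); take (14,16).
Selected: (0,1) (2,3) (5,6) (12,13) (13,14) (14,16)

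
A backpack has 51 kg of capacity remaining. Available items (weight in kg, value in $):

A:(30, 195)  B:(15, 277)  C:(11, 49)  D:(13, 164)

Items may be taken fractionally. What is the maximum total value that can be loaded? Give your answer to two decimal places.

590.50

Ratios (sorted): B 18.47, D 12.62, A 6.50, C 4.45
take B (15 @ 277); take D (13 @ 164); take 23/30 of A → 149.50. Capacity used 51/51.
Total value = 590.50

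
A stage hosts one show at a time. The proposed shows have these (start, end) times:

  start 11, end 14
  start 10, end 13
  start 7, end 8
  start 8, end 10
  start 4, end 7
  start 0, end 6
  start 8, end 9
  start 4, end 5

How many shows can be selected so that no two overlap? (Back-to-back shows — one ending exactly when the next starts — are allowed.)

4

Sorted by end: (4,5)  (0,6)  (4,7)  (7,8)  (8,9)  (8,10)  (10,13)  (11,14)
take (4,5); take (7,8); take (8,9); take (10,13); skip (11,14).
Selected 4 shows.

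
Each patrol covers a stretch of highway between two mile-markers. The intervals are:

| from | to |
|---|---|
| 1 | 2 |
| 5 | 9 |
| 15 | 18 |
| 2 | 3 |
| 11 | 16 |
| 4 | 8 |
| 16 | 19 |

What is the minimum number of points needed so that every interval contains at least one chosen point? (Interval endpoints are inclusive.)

3

By right end: [1,2]  [2,3]  [4,8]  [5,9]  [11,16]  [15,18]  [16,19]
[1,2] uncovered → point at 2; [4,8] uncovered → point at 8; [11,16] uncovered → point at 16.
Points: 2, 8, 16 (3 total).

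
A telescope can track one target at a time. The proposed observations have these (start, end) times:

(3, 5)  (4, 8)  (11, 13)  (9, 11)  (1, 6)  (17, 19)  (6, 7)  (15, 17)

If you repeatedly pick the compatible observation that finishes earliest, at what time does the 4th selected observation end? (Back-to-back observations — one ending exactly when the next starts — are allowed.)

Sorted by end: (3,5)  (1,6)  (6,7)  (4,8)  (9,11)  (11,13)  (15,17)  (17,19)
take (3,5); take (6,7); skip (4,8); take (9,11); take (11,13); take (15,17); take (17,19).
Selected: (3,5) (6,7) (9,11) (11,13) (15,17) (17,19)

13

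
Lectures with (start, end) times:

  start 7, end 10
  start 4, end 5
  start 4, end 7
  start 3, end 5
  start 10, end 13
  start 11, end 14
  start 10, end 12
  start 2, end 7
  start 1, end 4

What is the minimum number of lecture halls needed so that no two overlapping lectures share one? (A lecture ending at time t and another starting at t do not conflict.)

4

starts: [1, 2, 3, 4, 4, 7, 10, 10, 11]
ends:   [4, 5, 5, 7, 7, 10, 12, 13, 14]
s1→1 s2→2 s3→3 e4→2 s4→3 s4→4  — peak 4.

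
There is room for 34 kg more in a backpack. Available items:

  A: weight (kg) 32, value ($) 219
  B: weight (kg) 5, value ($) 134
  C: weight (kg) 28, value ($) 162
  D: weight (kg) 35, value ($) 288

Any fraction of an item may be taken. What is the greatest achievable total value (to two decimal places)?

372.63

Greedy by value/weight ratio, highest first.
Ratios (sorted): B 26.80, D 8.23, A 6.84, C 5.79
take B (5 @ 134); take 29/35 of D → 238.63. Capacity used 34/34.
Total value = 372.63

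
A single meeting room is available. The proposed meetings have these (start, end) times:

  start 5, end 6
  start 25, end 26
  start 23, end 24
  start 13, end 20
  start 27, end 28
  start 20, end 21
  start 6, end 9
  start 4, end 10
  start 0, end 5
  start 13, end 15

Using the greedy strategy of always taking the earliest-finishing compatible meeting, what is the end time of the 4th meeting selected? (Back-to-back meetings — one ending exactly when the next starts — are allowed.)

Order by finish time; keep every interval that doesn't clash with the previous kept one.
Sorted by end: (0,5)  (5,6)  (6,9)  (4,10)  (13,15)  (13,20)  (20,21)  (23,24)  (25,26)  (27,28)
take (0,5); take (5,6); take (6,9); skip (4,10); take (13,15); take (20,21); take (23,24); take (25,26); take (27,28).
Selected: (0,5) (5,6) (6,9) (13,15) (20,21) (23,24) (25,26) (27,28)

15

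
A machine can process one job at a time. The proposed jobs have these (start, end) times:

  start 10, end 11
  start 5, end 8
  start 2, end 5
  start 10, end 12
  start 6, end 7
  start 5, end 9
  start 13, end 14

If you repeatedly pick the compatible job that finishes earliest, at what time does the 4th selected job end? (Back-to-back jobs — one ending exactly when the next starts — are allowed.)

14

By end time: (2,5), (6,7), (5,8), (5,9), (10,11), (10,12), (13,14).
Pick (2,5); next start ≥ 5 → (6,7); next start ≥ 7 → (10,11); next start ≥ 11 → (13,14).
Selected: (2,5) (6,7) (10,11) (13,14)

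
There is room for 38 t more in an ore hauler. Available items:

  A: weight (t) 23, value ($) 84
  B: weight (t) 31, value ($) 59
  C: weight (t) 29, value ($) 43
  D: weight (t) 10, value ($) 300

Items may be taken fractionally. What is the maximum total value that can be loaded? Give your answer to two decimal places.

Greedy by value/weight ratio, highest first.
Order: D (300/10=30.00) > A (84/23=3.65) > B (59/31=1.90) > C (43/29=1.48)
Fill: take D (10 @ 300) → take A (23 @ 84) → take 5/31 of B → 9.52; 38/38 used.
Total value = 393.52

393.52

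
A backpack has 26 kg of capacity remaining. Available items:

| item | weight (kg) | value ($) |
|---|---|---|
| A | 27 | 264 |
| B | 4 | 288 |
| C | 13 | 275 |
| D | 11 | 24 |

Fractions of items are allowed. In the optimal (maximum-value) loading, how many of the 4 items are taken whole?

2

Order: B (288/4=72.00) > C (275/13=21.15) > A (264/27=9.78) > D (24/11=2.18)
Fill: take B (4 @ 288) → take C (13 @ 275) → take 9/27 of A → 88.00; 26/26 used.
2 item(s) taken whole; one partial (take 9/27 of A).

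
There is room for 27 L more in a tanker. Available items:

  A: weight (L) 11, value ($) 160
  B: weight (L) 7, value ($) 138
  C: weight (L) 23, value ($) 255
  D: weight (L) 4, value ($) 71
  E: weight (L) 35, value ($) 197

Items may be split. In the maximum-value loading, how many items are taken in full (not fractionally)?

Order: B (138/7=19.71) > D (71/4=17.75) > A (160/11=14.55) > C (255/23=11.09) > E (197/35=5.63)
Fill: take B (7 @ 138) → take D (4 @ 71) → take A (11 @ 160) → take 5/23 of C → 55.43; 27/27 used.
3 item(s) taken whole; one partial (take 5/23 of C).

3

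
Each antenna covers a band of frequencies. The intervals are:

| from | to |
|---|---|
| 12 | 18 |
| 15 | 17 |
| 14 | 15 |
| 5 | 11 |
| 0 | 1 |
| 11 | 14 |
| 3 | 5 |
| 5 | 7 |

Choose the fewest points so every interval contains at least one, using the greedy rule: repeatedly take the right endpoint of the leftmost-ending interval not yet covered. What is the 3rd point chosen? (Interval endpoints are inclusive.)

Process intervals by earliest right end; each time one isn't hit yet, stab at its right endpoint.
By right end: [0,1]  [3,5]  [5,7]  [5,11]  [11,14]  [14,15]  [15,17]  [12,18]
[0,1] uncovered → point at 1; [3,5] uncovered → point at 5; [11,14] uncovered → point at 14; [15,17] uncovered → point at 17.
Points: 1, 5, 14, 17 (4 total).

14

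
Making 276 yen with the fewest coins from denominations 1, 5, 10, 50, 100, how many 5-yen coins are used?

1

276 = 2×100 + 1×50 + 2×10 + 1×5 + 1×1
Count of 5: 1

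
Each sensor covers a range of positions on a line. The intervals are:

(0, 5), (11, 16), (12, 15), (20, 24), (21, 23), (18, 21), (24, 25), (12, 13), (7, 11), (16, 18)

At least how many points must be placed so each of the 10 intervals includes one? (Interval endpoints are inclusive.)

6

Sort by right endpoint; whenever an interval is uncovered, place a point at its right end.
Sorted: [0,5] [7,11] [12,13] [12,15] [11,16] [16,18] [18,21] [21,23] [20,24] [24,25]
{[0,5]} hit by 5; {[7,11]} hit by 11; {[12,13],[12,15],[11,16]} hit by 13; {[16,18],[18,21]} hit by 18; {[21,23],[20,24]} hit by 23; {[24,25]} hit by 25.
Points: 5, 11, 13, 18, 23, 25 (6 total).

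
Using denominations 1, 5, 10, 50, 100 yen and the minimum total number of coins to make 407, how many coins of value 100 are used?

4

Greedy: take as many of the largest coin as possible, then repeat with the remainder.
407 − 4×100→7 − 1×5→2 − 2×1→0
Count of 100: 4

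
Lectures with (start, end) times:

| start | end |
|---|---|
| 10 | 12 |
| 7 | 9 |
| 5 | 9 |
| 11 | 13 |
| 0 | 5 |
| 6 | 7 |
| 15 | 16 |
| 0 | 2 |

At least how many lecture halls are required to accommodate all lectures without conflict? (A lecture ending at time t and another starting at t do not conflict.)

2

Count concurrent intervals with a sweep; the peak is the room count.
Events (time:±→running): 0:+→1 0:+→2 … peak 2.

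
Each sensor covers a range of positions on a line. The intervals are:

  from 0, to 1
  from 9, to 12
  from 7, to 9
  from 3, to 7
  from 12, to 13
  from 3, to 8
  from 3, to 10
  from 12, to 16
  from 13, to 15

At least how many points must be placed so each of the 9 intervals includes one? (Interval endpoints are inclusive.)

Process intervals by earliest right end; each time one isn't hit yet, stab at its right endpoint.
By right end: [0,1]  [3,7]  [3,8]  [7,9]  [3,10]  [9,12]  [12,13]  [13,15]  [12,16]
[0,1] uncovered → point at 1; [3,7] uncovered → point at 7; [9,12] uncovered → point at 12; [13,15] uncovered → point at 15.
Points: 1, 7, 12, 15 (4 total).

4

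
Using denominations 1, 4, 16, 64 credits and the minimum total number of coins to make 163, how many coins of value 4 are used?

0

Use the largest denomination that fits, subtract, and repeat.
163 = 2×64 + 2×16 + 3×1
Count of 4: 0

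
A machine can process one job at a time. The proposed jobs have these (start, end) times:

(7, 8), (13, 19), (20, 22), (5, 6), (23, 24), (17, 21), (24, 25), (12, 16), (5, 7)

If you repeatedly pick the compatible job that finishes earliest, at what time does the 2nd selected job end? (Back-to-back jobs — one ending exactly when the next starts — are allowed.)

Sorted by end: (5,6)  (5,7)  (7,8)  (12,16)  (13,19)  (17,21)  (20,22)  (23,24)  (24,25)
take (5,6); take (7,8); take (12,16); take (17,21); take (23,24); take (24,25).
Selected: (5,6) (7,8) (12,16) (17,21) (23,24) (24,25)

8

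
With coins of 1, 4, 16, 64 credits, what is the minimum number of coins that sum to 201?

6

201 − 3×64→9 − 2×4→1 − 1×1→0
Total coins = 3 + 2 + 1 = 6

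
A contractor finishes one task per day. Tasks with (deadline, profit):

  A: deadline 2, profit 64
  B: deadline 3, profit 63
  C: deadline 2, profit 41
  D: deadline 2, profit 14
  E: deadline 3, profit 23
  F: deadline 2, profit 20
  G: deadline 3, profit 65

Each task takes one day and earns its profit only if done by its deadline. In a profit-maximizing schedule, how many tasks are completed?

3

By profit: G(d3,65), A(d2,64), B(d3,63), C(d2,41), E(d3,23), F(d2,20), D(d2,14)
G→slot 3; A→slot 2; B→slot 1; C skipped; E skipped; F skipped; D skipped.
3 of 7 scheduled.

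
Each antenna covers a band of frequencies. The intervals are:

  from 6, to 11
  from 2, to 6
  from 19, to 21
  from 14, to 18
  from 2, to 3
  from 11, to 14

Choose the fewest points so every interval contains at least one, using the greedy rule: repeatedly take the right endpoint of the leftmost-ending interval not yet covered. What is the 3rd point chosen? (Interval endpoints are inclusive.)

18

By right end: [2,3]  [2,6]  [6,11]  [11,14]  [14,18]  [19,21]
[2,3] uncovered → point at 3; [6,11] uncovered → point at 11; [14,18] uncovered → point at 18; [19,21] uncovered → point at 21.
Points: 3, 11, 18, 21 (4 total).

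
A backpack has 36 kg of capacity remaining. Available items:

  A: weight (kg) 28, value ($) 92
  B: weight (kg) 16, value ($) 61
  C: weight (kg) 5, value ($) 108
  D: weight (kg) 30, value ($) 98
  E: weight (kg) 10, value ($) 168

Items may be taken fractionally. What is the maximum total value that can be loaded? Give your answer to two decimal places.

Sort by value per unit weight and fill in that order.
Order: C (108/5=21.60) > E (168/10=16.80) > B (61/16=3.81) > A (92/28=3.29) > D (98/30=3.27)
Fill: take C (5 @ 108) → take E (10 @ 168) → take B (16 @ 61) → take 5/28 of A → 16.43; 36/36 used.
Total value = 353.43

353.43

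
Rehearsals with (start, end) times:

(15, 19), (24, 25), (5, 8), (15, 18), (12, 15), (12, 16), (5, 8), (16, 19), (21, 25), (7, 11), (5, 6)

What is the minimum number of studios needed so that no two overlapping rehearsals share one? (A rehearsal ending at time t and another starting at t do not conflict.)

3

starts: [5, 5, 5, 7, 12, 12, 15, 15, 16, 21, 24]
ends:   [6, 8, 8, 11, 15, 16, 18, 19, 19, 25, 25]
s5→1 s5→2 s5→3  — peak 3.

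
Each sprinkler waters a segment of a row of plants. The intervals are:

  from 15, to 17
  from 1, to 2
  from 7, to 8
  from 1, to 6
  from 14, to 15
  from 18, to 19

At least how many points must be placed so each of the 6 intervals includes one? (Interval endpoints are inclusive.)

By right end: [1,2]  [1,6]  [7,8]  [14,15]  [15,17]  [18,19]
[1,2] uncovered → point at 2; [7,8] uncovered → point at 8; [14,15] uncovered → point at 15; [18,19] uncovered → point at 19.
Points: 2, 8, 15, 19 (4 total).

4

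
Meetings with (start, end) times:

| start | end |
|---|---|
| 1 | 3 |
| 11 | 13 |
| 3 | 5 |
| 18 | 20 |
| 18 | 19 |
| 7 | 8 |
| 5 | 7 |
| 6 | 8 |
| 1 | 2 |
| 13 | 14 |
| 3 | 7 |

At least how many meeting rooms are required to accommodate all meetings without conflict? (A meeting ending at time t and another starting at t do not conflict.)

3

Events (time:±→running): 1:+→1 1:+→2 2:-→1 3:-→0 3:+→1 3:+→2 5:-→1 5:+→2 6:+→3 … peak 3.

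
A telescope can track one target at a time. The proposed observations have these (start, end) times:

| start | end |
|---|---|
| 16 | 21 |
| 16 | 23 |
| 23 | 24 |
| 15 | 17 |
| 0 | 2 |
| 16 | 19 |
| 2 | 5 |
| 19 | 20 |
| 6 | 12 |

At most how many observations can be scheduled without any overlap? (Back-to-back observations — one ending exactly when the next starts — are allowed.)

Sorted by end: (0,2)  (2,5)  (6,12)  (15,17)  (16,19)  (19,20)  (16,21)  (16,23)  (23,24)
take (0,2); take (2,5); take (6,12); take (15,17); take (19,20); take (23,24).
Selected 6 observations.

6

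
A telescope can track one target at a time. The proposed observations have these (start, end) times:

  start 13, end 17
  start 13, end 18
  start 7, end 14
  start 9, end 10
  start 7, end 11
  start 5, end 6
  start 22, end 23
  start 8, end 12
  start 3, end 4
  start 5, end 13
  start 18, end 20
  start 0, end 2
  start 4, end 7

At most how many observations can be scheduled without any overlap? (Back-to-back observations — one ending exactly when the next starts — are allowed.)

By end time: (0,2), (3,4), (5,6), (4,7), (9,10), (7,11), (8,12), (5,13), (7,14), (13,17), (13,18), (18,20), (22,23).
Pick (0,2); next start ≥ 2 → (3,4); next start ≥ 4 → (5,6); next start ≥ 6 → (9,10); next start ≥ 10 → (13,17); next start ≥ 17 → (18,20); next start ≥ 20 → (22,23).
Selected 7 observations.

7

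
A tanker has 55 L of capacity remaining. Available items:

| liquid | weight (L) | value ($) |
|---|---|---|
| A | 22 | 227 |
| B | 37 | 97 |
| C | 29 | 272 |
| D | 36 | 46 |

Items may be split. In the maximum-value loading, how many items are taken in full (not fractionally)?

2

Greedy by value/weight ratio, highest first.
Order: A (227/22=10.32) > C (272/29=9.38) > B (97/37=2.62) > D (46/36=1.28)
Fill: take A (22 @ 227) → take C (29 @ 272) → take 4/37 of B → 10.49; 55/55 used.
2 item(s) taken whole; one partial (take 4/37 of B).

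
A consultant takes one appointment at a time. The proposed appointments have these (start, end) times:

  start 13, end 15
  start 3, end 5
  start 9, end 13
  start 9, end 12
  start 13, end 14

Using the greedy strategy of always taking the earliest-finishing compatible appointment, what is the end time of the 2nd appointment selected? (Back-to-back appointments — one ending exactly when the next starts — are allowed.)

Order by finish time; keep every interval that doesn't clash with the previous kept one.
By end time: (3,5), (9,12), (9,13), (13,14), (13,15).
Pick (3,5); next start ≥ 5 → (9,12); next start ≥ 12 → (13,14).
Selected: (3,5) (9,12) (13,14)

12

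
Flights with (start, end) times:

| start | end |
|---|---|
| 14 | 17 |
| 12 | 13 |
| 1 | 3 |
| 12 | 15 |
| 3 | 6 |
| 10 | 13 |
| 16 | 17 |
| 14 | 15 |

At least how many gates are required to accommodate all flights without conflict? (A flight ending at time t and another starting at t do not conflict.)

Count concurrent intervals with a sweep; the peak is the room count.
Events (time:±→running): 1:+→1 3:-→0 3:+→1 6:-→0 10:+→1 12:+→2 12:+→3 … peak 3.

3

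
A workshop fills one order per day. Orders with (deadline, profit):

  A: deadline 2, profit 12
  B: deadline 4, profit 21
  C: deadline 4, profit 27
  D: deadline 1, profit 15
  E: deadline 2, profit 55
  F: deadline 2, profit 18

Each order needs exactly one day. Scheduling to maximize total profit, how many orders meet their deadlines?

4

Sort by profit descending; place each in the latest free slot ≤ its deadline.
Profit order: E=55 C=27 B=21 F=18 D=15 A=12
Assign: E→slot 2, C→slot 4, B→slot 3, F→slot 1, D skipped, A skipped.
Slots: [1:F] [2:E] [3:B] [4:C]
4 of 6 scheduled.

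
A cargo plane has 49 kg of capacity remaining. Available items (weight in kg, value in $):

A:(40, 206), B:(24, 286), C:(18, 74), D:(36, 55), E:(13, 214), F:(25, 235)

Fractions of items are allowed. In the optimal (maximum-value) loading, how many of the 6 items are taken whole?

Sort by value per unit weight and fill in that order.
Order: E (214/13=16.46) > B (286/24=11.92) > F (235/25=9.40) > A (206/40=5.15) > C (74/18=4.11) > D (55/36=1.53)
Fill: take E (13 @ 214) → take B (24 @ 286) → take 12/25 of F → 112.80; 49/49 used.
2 item(s) taken whole; one partial (take 12/25 of F).

2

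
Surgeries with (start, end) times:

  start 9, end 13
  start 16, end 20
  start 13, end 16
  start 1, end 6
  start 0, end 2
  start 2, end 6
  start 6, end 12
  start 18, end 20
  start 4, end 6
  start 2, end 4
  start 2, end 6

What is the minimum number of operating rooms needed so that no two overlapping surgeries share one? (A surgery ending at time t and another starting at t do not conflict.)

Count concurrent intervals with a sweep; the peak is the room count.
starts: [0, 1, 2, 2, 2, 4, 6, 9, 13, 16, 18]
ends:   [2, 4, 6, 6, 6, 6, 12, 13, 16, 20, 20]
s0→1 s1→2 e2→1 s2→2 s2→3 s2→4  — peak 4.

4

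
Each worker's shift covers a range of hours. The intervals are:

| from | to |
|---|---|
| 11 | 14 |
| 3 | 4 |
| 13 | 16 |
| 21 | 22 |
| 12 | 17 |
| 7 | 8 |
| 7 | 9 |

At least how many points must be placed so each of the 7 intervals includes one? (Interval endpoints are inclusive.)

4

Process intervals by earliest right end; each time one isn't hit yet, stab at its right endpoint.
Sorted: [3,4] [7,8] [7,9] [11,14] [13,16] [12,17] [21,22]
{[3,4]} hit by 4; {[7,8],[7,9]} hit by 8; {[11,14],[13,16],[12,17]} hit by 14; {[21,22]} hit by 22.
Points: 4, 8, 14, 22 (4 total).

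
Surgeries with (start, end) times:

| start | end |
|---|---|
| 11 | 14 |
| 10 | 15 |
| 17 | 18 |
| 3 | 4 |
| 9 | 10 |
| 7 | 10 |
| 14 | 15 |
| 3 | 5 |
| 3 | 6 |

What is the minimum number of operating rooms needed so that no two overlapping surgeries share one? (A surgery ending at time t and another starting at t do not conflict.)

3

Count concurrent intervals with a sweep; the peak is the room count.
starts: [3, 3, 3, 7, 9, 10, 11, 14, 17]
ends:   [4, 5, 6, 10, 10, 14, 15, 15, 18]
s3→1 s3→2 s3→3  — peak 3.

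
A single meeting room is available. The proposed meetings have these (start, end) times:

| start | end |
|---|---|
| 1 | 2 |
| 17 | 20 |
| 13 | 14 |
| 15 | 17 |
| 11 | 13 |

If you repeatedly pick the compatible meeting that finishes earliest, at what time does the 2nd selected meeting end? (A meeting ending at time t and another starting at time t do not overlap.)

Order by finish time; keep every interval that doesn't clash with the previous kept one.
Sorted by end: (1,2)  (11,13)  (13,14)  (15,17)  (17,20)
take (1,2); take (11,13); take (13,14); take (15,17); take (17,20).
Selected: (1,2) (11,13) (13,14) (15,17) (17,20)

13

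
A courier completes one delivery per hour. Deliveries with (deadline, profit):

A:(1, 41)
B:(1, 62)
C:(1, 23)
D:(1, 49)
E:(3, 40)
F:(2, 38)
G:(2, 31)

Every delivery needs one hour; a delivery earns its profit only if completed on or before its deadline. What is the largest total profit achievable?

Take jobs in profit order; each goes to the latest open slot no later than its deadline.
Profit order: B=62 D=49 A=41 E=40 F=38 G=31 C=23
Assign: B→slot 1, D skipped, A skipped, E→slot 3, F→slot 2, G skipped, C skipped.
Slots: [1:B] [2:F] [3:E]
Profit = 62 + 38 + 40 = 140

140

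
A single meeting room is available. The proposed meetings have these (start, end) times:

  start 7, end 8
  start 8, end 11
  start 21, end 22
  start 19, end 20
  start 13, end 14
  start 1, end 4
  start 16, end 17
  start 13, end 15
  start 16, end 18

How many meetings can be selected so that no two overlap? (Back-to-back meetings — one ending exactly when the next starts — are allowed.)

By end time: (1,4), (7,8), (8,11), (13,14), (13,15), (16,17), (16,18), (19,20), (21,22).
Pick (1,4); next start ≥ 4 → (7,8); next start ≥ 8 → (8,11); next start ≥ 11 → (13,14); next start ≥ 14 → (16,17); next start ≥ 17 → (19,20); next start ≥ 20 → (21,22).
Selected 7 meetings.

7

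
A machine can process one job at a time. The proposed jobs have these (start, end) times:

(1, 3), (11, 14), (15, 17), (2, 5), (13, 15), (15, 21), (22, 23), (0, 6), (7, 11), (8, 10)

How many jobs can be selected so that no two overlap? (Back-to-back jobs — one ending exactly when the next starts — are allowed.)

Order by finish time; keep every interval that doesn't clash with the previous kept one.
By end time: (1,3), (2,5), (0,6), (8,10), (7,11), (11,14), (13,15), (15,17), (15,21), (22,23).
Pick (1,3); next start ≥ 3 → (8,10); next start ≥ 10 → (11,14); next start ≥ 14 → (15,17); next start ≥ 17 → (22,23).
Selected 5 jobs.

5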